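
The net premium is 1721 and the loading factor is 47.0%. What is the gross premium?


Gross = net * (1 + loading)
= 1721 * (1 + 0.47)
= 1721 * 1.47
= 2529.87


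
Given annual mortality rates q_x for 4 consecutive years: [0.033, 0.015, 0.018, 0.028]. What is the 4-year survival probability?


p_k = 1 - q_k for each year
Survival = product of (1 - q_k)
= 0.967 * 0.985 * 0.982 * 0.972
= 0.9092


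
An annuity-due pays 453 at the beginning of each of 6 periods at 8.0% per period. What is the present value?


PV_due = PMT * (1-(1+i)^(-n))/i * (1+i)
PV_immediate = 2094.1645
PV_due = 2094.1645 * 1.08
= 2261.6976


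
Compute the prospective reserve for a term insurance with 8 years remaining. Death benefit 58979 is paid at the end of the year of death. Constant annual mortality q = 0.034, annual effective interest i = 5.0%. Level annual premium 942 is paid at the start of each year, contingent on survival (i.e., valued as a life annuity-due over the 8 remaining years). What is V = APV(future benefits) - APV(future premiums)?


v = 1/(1+i) = 0.952381
APV(future benefits) per unit = sum_{k=0}^{7} k_p_x * q * v^(k+1) = 0.19703
APV(future benefits) = 58979 * 0.19703 = 11620.6593
Life annuity-due factor ä_{x:8} = sum_{k=0}^{7} k_p_x * v^k = 6.084764
APV(future premiums) = 942 * 6.084764 = 5731.8478
V = 11620.6593 - 5731.8478
= 5888.8115


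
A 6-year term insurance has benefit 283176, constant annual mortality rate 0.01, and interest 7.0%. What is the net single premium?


NSP = benefit * sum_{k=0}^{n-1} k_p_x * q * v^(k+1)
With constant q=0.01, v=0.934579
Sum = 0.046582
NSP = 283176 * 0.046582
= 13190.7637


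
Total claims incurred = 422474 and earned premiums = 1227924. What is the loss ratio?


Loss ratio = claims / premiums
= 422474 / 1227924
= 0.3441


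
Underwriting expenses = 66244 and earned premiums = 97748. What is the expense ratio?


Expense ratio = expenses / premiums
= 66244 / 97748
= 0.6777


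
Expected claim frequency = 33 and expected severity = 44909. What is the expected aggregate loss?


E[S] = E[N] * E[X]
= 33 * 44909
= 1.4820e+06


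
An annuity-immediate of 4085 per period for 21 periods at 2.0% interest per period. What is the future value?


FV = PMT * ((1+i)^n - 1) / i
= 4085 * ((1.02)^21 - 1) / 0.02
= 4085 * (1.515666 - 1) / 0.02
= 105324.8507


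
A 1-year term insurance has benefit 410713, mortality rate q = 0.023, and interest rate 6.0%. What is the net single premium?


NSP = benefit * q * v
v = 1/(1+i) = 0.943396
NSP = 410713 * 0.023 * 0.943396
= 8911.6972


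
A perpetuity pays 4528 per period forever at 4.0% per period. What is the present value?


PV = PMT / i
= 4528 / 0.04
= 113200.0


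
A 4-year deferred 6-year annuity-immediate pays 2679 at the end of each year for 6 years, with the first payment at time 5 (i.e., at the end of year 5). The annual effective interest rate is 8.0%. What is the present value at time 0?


PV at time 4 of the 6-year annuity-immediate:
a_n = 2679 * (1-(1+0.08)^(-6))/0.08 = 12384.6946
Discount back 4 years to time 0:
PV = 12384.6946 * (1+0.08)^(-4)
= 12384.6946 * 0.73503
= 9103.1203


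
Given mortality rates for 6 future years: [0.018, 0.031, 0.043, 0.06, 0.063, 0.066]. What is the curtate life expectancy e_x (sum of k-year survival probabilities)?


e_x = sum_{k=1}^{n} k_p_x
k_p_x values:
  1_p_x = 0.982
  2_p_x = 0.951558
  3_p_x = 0.910641
  4_p_x = 0.856003
  5_p_x = 0.802074
  6_p_x = 0.749137
e_x = 5.2514


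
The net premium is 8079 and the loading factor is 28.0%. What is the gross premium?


Gross = net * (1 + loading)
= 8079 * (1 + 0.28)
= 8079 * 1.28
= 10341.12


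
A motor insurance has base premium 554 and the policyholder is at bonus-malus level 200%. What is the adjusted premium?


adjusted = base * BM_level / 100
= 554 * 200 / 100
= 554 * 2.0
= 1108.0


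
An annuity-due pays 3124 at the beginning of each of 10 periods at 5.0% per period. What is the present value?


PV_due = PMT * (1-(1+i)^(-n))/i * (1+i)
PV_immediate = 24122.6999
PV_due = 24122.6999 * 1.05
= 25328.8349


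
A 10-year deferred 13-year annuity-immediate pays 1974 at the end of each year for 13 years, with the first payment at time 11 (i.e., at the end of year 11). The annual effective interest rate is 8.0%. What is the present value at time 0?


PV at time 10 of the 13-year annuity-immediate:
a_n = 1974 * (1-(1+0.08)^(-13))/0.08 = 15602.0537
Discount back 10 years to time 0:
PV = 15602.0537 * (1+0.08)^(-10)
= 15602.0537 * 0.463193
= 7226.7697


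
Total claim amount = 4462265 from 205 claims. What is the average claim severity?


severity = total / number
= 4462265 / 205
= 21767.1463


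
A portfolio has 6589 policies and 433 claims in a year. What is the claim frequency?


frequency = claims / policies
= 433 / 6589
= 0.0657


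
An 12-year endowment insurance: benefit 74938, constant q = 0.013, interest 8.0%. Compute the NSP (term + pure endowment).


Term component = 6919.8469
Pure endowment = 12_p_x * v^12 * benefit = 0.854685 * 0.397114 * 74938 = 25434.4801
NSP = 32354.3269


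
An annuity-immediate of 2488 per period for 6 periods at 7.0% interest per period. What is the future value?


FV = PMT * ((1+i)^n - 1) / i
= 2488 * ((1.07)^6 - 1) / 0.07
= 2488 * (1.50073 - 1) / 0.07
= 17797.3874


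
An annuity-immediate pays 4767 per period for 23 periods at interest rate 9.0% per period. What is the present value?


PV = PMT * (1 - (1+i)^(-n)) / i
= 4767 * (1 - (1+0.09)^(-23)) / 0.09
= 4767 * (1 - 0.137781) / 0.09
= 4767 * 9.580207
= 45668.846


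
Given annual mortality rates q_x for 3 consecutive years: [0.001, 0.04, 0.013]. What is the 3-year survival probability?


p_k = 1 - q_k for each year
Survival = product of (1 - q_k)
= 0.999 * 0.96 * 0.987
= 0.9466


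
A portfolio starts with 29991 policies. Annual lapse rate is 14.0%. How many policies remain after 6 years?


remaining = initial * (1 - lapse)^years
= 29991 * (1 - 0.14)^6
= 29991 * 0.404567
= 12133.3759


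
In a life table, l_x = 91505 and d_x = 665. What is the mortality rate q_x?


q_x = d_x / l_x
= 665 / 91505
= 0.0073


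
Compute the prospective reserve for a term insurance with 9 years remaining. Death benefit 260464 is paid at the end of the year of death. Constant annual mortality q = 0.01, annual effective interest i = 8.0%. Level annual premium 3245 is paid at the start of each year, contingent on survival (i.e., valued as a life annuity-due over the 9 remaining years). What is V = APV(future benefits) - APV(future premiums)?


v = 1/(1+i) = 0.925926
APV(future benefits) per unit = sum_{k=0}^{8} k_p_x * q * v^(k+1) = 0.060335
APV(future benefits) = 260464 * 0.060335 = 15715.0648
Life annuity-due factor ä_{x:9} = sum_{k=0}^{8} k_p_x * v^k = 6.516167
APV(future premiums) = 3245 * 6.516167 = 21144.9628
V = 15715.0648 - 21144.9628
= -5429.8981


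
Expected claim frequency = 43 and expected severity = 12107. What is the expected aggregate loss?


E[S] = E[N] * E[X]
= 43 * 12107
= 520601


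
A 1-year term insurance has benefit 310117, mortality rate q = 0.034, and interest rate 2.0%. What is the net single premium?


NSP = benefit * q * v
v = 1/(1+i) = 0.980392
NSP = 310117 * 0.034 * 0.980392
= 10337.2333


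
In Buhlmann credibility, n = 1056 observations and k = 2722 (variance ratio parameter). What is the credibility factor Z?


Z = n / (n + k)
= 1056 / (1056 + 2722)
= 1056 / 3778
= 0.2795


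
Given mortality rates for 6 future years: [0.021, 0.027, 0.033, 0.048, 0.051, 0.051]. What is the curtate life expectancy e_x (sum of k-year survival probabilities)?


e_x = sum_{k=1}^{n} k_p_x
k_p_x values:
  1_p_x = 0.979
  2_p_x = 0.952567
  3_p_x = 0.921132
  4_p_x = 0.876918
  5_p_x = 0.832195
  6_p_x = 0.789753
e_x = 5.3516


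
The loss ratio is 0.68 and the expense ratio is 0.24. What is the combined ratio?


Combined ratio = loss ratio + expense ratio
= 0.68 + 0.24
= 0.92


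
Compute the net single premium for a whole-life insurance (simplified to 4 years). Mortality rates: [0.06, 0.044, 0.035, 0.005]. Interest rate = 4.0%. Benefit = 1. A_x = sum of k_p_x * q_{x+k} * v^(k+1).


v = 0.961538
Year 0: k_p_x=1.0, q=0.06, term=0.057692
Year 1: k_p_x=0.94, q=0.044, term=0.03824
Year 2: k_p_x=0.89864, q=0.035, term=0.027961
Year 3: k_p_x=0.867188, q=0.005, term=0.003706
A_x = 0.1276


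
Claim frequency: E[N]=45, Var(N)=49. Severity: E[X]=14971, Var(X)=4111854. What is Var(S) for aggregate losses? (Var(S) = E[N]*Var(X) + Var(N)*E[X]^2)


Var(S) = E[N]*Var(X) + Var(N)*E[X]^2
= 45*4111854 + 49*14971^2
= 185033430 + 10982411209
= 1.1167e+10


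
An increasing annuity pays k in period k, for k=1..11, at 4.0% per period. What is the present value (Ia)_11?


(Ia)_n = sum_{k=1}^{n} k * v^k, v = 1/(1+i)
v = 0.961538
Sum computed term by term:
(Ia)_11 = 49.1376


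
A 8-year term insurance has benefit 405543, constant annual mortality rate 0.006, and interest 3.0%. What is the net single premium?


NSP = benefit * sum_{k=0}^{n-1} k_p_x * q * v^(k+1)
With constant q=0.006, v=0.970874
Sum = 0.041283
NSP = 405543 * 0.041283
= 16741.9074


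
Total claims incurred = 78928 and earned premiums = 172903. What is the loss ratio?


Loss ratio = claims / premiums
= 78928 / 172903
= 0.4565


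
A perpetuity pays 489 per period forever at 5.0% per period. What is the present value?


PV = PMT / i
= 489 / 0.05
= 9780.0


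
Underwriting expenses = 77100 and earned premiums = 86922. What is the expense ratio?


Expense ratio = expenses / premiums
= 77100 / 86922
= 0.887


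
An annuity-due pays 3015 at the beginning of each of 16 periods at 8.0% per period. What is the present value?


PV_due = PMT * (1-(1+i)^(-n))/i * (1+i)
PV_immediate = 26686.878
PV_due = 26686.878 * 1.08
= 28821.8282


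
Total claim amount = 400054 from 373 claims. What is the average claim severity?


severity = total / number
= 400054 / 373
= 1072.5308


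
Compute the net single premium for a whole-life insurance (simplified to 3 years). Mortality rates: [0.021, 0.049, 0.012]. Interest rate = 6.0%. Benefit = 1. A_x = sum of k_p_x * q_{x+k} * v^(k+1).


v = 0.943396
Year 0: k_p_x=1.0, q=0.021, term=0.019811
Year 1: k_p_x=0.979, q=0.049, term=0.042694
Year 2: k_p_x=0.931029, q=0.012, term=0.009381
A_x = 0.0719


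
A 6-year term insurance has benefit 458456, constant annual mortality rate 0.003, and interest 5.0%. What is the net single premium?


NSP = benefit * sum_{k=0}^{n-1} k_p_x * q * v^(k+1)
With constant q=0.003, v=0.952381
Sum = 0.01512
NSP = 458456 * 0.01512
= 6931.7546


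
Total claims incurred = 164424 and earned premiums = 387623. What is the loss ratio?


Loss ratio = claims / premiums
= 164424 / 387623
= 0.4242


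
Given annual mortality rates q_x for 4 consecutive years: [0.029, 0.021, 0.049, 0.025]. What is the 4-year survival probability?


p_k = 1 - q_k for each year
Survival = product of (1 - q_k)
= 0.971 * 0.979 * 0.951 * 0.975
= 0.8814


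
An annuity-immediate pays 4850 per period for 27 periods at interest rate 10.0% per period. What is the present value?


PV = PMT * (1 - (1+i)^(-n)) / i
= 4850 * (1 - (1+0.1)^(-27)) / 0.1
= 4850 * (1 - 0.076278) / 0.1
= 4850 * 9.237223
= 44800.5323


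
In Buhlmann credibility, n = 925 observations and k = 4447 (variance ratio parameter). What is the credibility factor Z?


Z = n / (n + k)
= 925 / (925 + 4447)
= 925 / 5372
= 0.1722


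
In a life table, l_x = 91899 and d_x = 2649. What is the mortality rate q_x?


q_x = d_x / l_x
= 2649 / 91899
= 0.0288


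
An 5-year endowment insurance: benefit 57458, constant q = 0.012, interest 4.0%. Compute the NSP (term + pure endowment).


Term component = 2999.5604
Pure endowment = 5_p_x * v^5 * benefit = 0.941423 * 0.821927 * 57458 = 44459.9051
NSP = 47459.4655


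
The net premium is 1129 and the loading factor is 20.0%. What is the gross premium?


Gross = net * (1 + loading)
= 1129 * (1 + 0.2)
= 1129 * 1.2
= 1354.8


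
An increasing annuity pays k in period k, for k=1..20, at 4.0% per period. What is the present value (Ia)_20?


(Ia)_n = sum_{k=1}^{n} k * v^k, v = 1/(1+i)
v = 0.961538
Sum computed term by term:
(Ia)_20 = 125.155


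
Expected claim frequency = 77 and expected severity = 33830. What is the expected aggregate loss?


E[S] = E[N] * E[X]
= 77 * 33830
= 2.6049e+06


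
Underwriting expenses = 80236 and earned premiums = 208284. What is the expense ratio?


Expense ratio = expenses / premiums
= 80236 / 208284
= 0.3852


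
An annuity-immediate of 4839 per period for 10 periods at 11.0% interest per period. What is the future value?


FV = PMT * ((1+i)^n - 1) / i
= 4839 * ((1.11)^10 - 1) / 0.11
= 4839 * (2.839421 - 1) / 0.11
= 80917.8014


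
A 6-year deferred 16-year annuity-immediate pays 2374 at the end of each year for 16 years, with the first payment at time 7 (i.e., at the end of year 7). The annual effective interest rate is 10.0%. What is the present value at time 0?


PV at time 6 of the 16-year annuity-immediate:
a_n = 2374 * (1-(1+0.1)^(-16))/0.1 = 18573.4843
Discount back 6 years to time 0:
PV = 18573.4843 * (1+0.1)^(-6)
= 18573.4843 * 0.564474
= 10484.2477


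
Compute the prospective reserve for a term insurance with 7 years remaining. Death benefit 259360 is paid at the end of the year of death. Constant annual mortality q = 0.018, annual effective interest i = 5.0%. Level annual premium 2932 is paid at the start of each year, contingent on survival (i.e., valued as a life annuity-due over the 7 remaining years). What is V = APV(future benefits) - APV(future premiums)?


v = 1/(1+i) = 0.952381
APV(future benefits) per unit = sum_{k=0}^{6} k_p_x * q * v^(k+1) = 0.099045
APV(future benefits) = 259360 * 0.099045 = 25688.4157
Life annuity-due factor ä_{x:7} = sum_{k=0}^{6} k_p_x * v^k = 5.777649
APV(future premiums) = 2932 * 5.777649 = 16940.0654
V = 25688.4157 - 16940.0654
= 8748.3503


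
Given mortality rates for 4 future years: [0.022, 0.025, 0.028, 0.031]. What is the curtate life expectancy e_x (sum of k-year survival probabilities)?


e_x = sum_{k=1}^{n} k_p_x
k_p_x values:
  1_p_x = 0.978
  2_p_x = 0.95355
  3_p_x = 0.926851
  4_p_x = 0.898118
e_x = 3.7565


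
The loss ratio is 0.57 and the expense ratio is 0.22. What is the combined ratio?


Combined ratio = loss ratio + expense ratio
= 0.57 + 0.22
= 0.79


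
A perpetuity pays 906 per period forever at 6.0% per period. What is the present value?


PV = PMT / i
= 906 / 0.06
= 15100.0


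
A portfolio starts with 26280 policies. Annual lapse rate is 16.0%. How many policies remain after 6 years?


remaining = initial * (1 - lapse)^years
= 26280 * (1 - 0.16)^6
= 26280 * 0.351298
= 9232.1123


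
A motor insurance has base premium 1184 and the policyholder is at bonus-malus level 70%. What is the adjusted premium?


adjusted = base * BM_level / 100
= 1184 * 70 / 100
= 1184 * 0.7
= 828.8


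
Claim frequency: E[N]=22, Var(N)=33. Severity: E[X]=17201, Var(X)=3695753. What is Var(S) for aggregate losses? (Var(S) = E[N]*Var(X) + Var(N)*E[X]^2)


Var(S) = E[N]*Var(X) + Var(N)*E[X]^2
= 22*3695753 + 33*17201^2
= 81306566 + 9763855233
= 9.8452e+09


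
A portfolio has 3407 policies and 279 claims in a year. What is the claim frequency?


frequency = claims / policies
= 279 / 3407
= 0.0819


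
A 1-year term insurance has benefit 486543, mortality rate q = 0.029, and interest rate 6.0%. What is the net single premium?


NSP = benefit * q * v
v = 1/(1+i) = 0.943396
NSP = 486543 * 0.029 * 0.943396
= 13311.0821


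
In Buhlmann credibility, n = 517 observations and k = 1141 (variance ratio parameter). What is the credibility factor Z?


Z = n / (n + k)
= 517 / (517 + 1141)
= 517 / 1658
= 0.3118


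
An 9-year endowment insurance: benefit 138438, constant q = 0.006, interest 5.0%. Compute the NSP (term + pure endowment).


Term component = 5775.4773
Pure endowment = 9_p_x * v^9 * benefit = 0.947278 * 0.644609 * 138438 = 84533.5455
NSP = 90309.0228


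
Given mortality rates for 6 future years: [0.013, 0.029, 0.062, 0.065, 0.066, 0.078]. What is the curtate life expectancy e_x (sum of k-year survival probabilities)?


e_x = sum_{k=1}^{n} k_p_x
k_p_x values:
  1_p_x = 0.987
  2_p_x = 0.958377
  3_p_x = 0.898958
  4_p_x = 0.840525
  5_p_x = 0.785051
  6_p_x = 0.723817
e_x = 5.1937


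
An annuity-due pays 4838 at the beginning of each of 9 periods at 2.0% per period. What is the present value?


PV_due = PMT * (1-(1+i)^(-n))/i * (1+i)
PV_immediate = 39488.9012
PV_due = 39488.9012 * 1.02
= 40278.6792


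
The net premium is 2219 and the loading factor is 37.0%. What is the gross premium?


Gross = net * (1 + loading)
= 2219 * (1 + 0.37)
= 2219 * 1.37
= 3040.03


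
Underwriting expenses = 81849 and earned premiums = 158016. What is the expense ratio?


Expense ratio = expenses / premiums
= 81849 / 158016
= 0.518


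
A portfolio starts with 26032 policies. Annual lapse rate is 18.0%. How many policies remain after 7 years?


remaining = initial * (1 - lapse)^years
= 26032 * (1 - 0.18)^7
= 26032 * 0.249285
= 6489.3994


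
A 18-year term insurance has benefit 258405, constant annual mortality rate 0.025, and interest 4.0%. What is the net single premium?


NSP = benefit * sum_{k=0}^{n-1} k_p_x * q * v^(k+1)
With constant q=0.025, v=0.961538
Sum = 0.264248
NSP = 258405 * 0.264248
= 68282.9469


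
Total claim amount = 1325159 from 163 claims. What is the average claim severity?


severity = total / number
= 1325159 / 163
= 8129.8098


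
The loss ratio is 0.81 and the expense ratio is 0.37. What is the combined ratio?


Combined ratio = loss ratio + expense ratio
= 0.81 + 0.37
= 1.18


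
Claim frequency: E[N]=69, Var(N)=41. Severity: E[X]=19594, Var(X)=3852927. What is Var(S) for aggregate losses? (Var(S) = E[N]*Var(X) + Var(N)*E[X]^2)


Var(S) = E[N]*Var(X) + Var(N)*E[X]^2
= 69*3852927 + 41*19594^2
= 265851963 + 15740918276
= 1.6007e+10


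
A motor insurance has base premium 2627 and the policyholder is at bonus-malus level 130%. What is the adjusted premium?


adjusted = base * BM_level / 100
= 2627 * 130 / 100
= 2627 * 1.3
= 3415.1


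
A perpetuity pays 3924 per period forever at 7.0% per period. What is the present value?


PV = PMT / i
= 3924 / 0.07
= 56057.1429


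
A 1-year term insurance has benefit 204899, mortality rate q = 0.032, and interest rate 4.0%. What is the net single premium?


NSP = benefit * q * v
v = 1/(1+i) = 0.961538
NSP = 204899 * 0.032 * 0.961538
= 6304.5846


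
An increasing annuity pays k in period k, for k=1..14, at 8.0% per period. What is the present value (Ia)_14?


(Ia)_n = sum_{k=1}^{n} k * v^k, v = 1/(1+i)
v = 0.925926
Sum computed term by term:
(Ia)_14 = 51.7165


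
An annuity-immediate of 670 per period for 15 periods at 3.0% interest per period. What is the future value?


FV = PMT * ((1+i)^n - 1) / i
= 670 * ((1.03)^15 - 1) / 0.03
= 670 * (1.557967 - 1) / 0.03
= 12461.2723


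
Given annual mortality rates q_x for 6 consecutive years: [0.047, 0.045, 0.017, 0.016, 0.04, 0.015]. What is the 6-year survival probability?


p_k = 1 - q_k for each year
Survival = product of (1 - q_k)
= 0.953 * 0.955 * 0.983 * 0.984 * 0.96 * 0.985
= 0.8324


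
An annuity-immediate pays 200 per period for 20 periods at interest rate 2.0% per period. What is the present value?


PV = PMT * (1 - (1+i)^(-n)) / i
= 200 * (1 - (1+0.02)^(-20)) / 0.02
= 200 * (1 - 0.672971) / 0.02
= 200 * 16.351433
= 3270.2867


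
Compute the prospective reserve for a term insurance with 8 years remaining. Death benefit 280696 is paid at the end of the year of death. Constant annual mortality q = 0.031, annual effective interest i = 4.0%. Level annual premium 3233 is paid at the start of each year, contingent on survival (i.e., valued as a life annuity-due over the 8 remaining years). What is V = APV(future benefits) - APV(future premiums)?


v = 1/(1+i) = 0.961538
APV(future benefits) per unit = sum_{k=0}^{7} k_p_x * q * v^(k+1) = 0.188634
APV(future benefits) = 280696 * 0.188634 = 52948.7809
Life annuity-due factor ä_{x:8} = sum_{k=0}^{7} k_p_x * v^k = 6.328363
APV(future premiums) = 3233 * 6.328363 = 20459.5978
V = 52948.7809 - 20459.5978
= 32489.1831


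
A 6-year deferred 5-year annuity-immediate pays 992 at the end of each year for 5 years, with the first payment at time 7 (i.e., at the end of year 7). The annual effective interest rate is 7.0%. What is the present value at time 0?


PV at time 6 of the 5-year annuity-immediate:
a_n = 992 * (1-(1+0.07)^(-5))/0.07 = 4067.3959
Discount back 6 years to time 0:
PV = 4067.3959 * (1+0.07)^(-6)
= 4067.3959 * 0.666342
= 2710.2776


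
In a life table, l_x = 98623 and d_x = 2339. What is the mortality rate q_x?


q_x = d_x / l_x
= 2339 / 98623
= 0.0237


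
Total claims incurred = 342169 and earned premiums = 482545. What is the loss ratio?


Loss ratio = claims / premiums
= 342169 / 482545
= 0.7091


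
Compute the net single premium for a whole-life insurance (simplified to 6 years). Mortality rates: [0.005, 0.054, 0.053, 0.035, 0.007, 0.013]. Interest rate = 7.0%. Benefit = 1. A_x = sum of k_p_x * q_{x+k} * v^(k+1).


v = 0.934579
Year 0: k_p_x=1.0, q=0.005, term=0.004673
Year 1: k_p_x=0.995, q=0.054, term=0.04693
Year 2: k_p_x=0.94127, q=0.053, term=0.040723
Year 3: k_p_x=0.891383, q=0.035, term=0.023801
Year 4: k_p_x=0.860184, q=0.007, term=0.004293
Year 5: k_p_x=0.854163, q=0.013, term=0.007399
A_x = 0.1278


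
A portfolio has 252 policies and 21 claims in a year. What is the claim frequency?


frequency = claims / policies
= 21 / 252
= 0.0833


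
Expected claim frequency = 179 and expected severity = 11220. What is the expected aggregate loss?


E[S] = E[N] * E[X]
= 179 * 11220
= 2.0084e+06


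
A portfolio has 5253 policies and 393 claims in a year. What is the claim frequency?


frequency = claims / policies
= 393 / 5253
= 0.0748


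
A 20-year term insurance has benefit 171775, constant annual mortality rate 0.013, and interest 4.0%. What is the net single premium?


NSP = benefit * sum_{k=0}^{n-1} k_p_x * q * v^(k+1)
With constant q=0.013, v=0.961538
Sum = 0.159115
NSP = 171775 * 0.159115
= 27332.0595


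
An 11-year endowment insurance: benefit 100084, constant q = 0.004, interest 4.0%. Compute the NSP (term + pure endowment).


Term component = 3443.2154
Pure endowment = 11_p_x * v^11 * benefit = 0.95687 * 0.649581 * 100084 = 62208.6311
NSP = 65651.8464


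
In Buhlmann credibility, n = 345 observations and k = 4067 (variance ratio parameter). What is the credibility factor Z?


Z = n / (n + k)
= 345 / (345 + 4067)
= 345 / 4412
= 0.0782


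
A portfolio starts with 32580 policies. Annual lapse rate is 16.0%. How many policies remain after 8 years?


remaining = initial * (1 - lapse)^years
= 32580 * (1 - 0.16)^8
= 32580 * 0.247876
= 8075.7965


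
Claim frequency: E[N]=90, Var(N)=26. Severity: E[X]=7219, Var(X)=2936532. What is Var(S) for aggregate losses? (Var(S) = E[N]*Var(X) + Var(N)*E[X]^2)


Var(S) = E[N]*Var(X) + Var(N)*E[X]^2
= 90*2936532 + 26*7219^2
= 264287880 + 1354962986
= 1.6193e+09


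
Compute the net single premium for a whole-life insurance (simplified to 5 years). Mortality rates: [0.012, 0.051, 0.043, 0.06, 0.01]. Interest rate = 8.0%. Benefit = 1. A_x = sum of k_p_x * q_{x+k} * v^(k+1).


v = 0.925926
Year 0: k_p_x=1.0, q=0.012, term=0.011111
Year 1: k_p_x=0.988, q=0.051, term=0.0432
Year 2: k_p_x=0.937612, q=0.043, term=0.032005
Year 3: k_p_x=0.897295, q=0.06, term=0.039572
Year 4: k_p_x=0.843457, q=0.01, term=0.00574
A_x = 0.1316


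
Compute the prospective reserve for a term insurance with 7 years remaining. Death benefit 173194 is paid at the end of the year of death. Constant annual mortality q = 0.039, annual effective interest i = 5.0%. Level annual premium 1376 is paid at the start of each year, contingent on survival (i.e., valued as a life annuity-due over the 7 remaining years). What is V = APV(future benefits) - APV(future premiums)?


v = 1/(1+i) = 0.952381
APV(future benefits) per unit = sum_{k=0}^{6} k_p_x * q * v^(k+1) = 0.202473
APV(future benefits) = 173194 * 0.202473 = 35067.1321
Life annuity-due factor ä_{x:7} = sum_{k=0}^{6} k_p_x * v^k = 5.4512
APV(future premiums) = 1376 * 5.4512 = 7500.8509
V = 35067.1321 - 7500.8509
= 27566.2812


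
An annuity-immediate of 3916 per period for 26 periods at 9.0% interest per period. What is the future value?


FV = PMT * ((1+i)^n - 1) / i
= 3916 * ((1.09)^26 - 1) / 0.09
= 3916 * (9.399158 - 1) / 0.09
= 365456.6935


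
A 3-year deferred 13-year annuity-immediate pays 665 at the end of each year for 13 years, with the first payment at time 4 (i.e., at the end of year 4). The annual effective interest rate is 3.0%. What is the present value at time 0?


PV at time 3 of the 13-year annuity-immediate:
a_n = 665 * (1-(1+0.03)^(-13))/0.03 = 7072.2453
Discount back 3 years to time 0:
PV = 7072.2453 * (1+0.03)^(-3)
= 7072.2453 * 0.915142
= 6472.1063


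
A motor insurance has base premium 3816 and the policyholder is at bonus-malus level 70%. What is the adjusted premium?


adjusted = base * BM_level / 100
= 3816 * 70 / 100
= 3816 * 0.7
= 2671.2


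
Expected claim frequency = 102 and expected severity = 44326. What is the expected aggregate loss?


E[S] = E[N] * E[X]
= 102 * 44326
= 4.5213e+06


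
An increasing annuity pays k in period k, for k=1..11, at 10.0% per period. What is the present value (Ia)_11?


(Ia)_n = sum_{k=1}^{n} k * v^k, v = 1/(1+i)
v = 0.909091
Sum computed term by term:
(Ia)_11 = 32.8913


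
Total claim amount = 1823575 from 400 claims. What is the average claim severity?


severity = total / number
= 1823575 / 400
= 4558.9375


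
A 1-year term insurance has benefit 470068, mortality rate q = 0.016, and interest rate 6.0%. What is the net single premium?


NSP = benefit * q * v
v = 1/(1+i) = 0.943396
NSP = 470068 * 0.016 * 0.943396
= 7095.366


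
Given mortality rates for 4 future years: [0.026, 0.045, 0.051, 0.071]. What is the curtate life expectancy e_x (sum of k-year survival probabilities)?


e_x = sum_{k=1}^{n} k_p_x
k_p_x values:
  1_p_x = 0.974
  2_p_x = 0.93017
  3_p_x = 0.882731
  4_p_x = 0.820057
e_x = 3.607


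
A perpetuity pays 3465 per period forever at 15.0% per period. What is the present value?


PV = PMT / i
= 3465 / 0.15
= 23100.0


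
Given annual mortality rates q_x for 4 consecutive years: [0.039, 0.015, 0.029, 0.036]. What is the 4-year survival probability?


p_k = 1 - q_k for each year
Survival = product of (1 - q_k)
= 0.961 * 0.985 * 0.971 * 0.964
= 0.886


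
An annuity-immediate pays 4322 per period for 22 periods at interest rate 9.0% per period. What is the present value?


PV = PMT * (1 - (1+i)^(-n)) / i
= 4322 * (1 - (1+0.09)^(-22)) / 0.09
= 4322 * (1 - 0.150182) / 0.09
= 4322 * 9.442425
= 40810.1628


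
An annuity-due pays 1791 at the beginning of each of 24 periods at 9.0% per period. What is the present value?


PV_due = PMT * (1-(1+i)^(-n))/i * (1+i)
PV_immediate = 17384.5417
PV_due = 17384.5417 * 1.09
= 18949.1504


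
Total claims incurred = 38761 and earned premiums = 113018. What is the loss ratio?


Loss ratio = claims / premiums
= 38761 / 113018
= 0.343


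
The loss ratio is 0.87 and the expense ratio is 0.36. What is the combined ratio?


Combined ratio = loss ratio + expense ratio
= 0.87 + 0.36
= 1.23


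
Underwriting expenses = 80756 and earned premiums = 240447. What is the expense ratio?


Expense ratio = expenses / premiums
= 80756 / 240447
= 0.3359


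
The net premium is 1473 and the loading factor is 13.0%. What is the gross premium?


Gross = net * (1 + loading)
= 1473 * (1 + 0.13)
= 1473 * 1.13
= 1664.49


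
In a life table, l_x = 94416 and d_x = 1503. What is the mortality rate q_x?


q_x = d_x / l_x
= 1503 / 94416
= 0.0159


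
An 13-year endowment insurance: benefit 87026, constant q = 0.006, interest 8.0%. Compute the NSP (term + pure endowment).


Term component = 4007.0761
Pure endowment = 13_p_x * v^13 * benefit = 0.924747 * 0.367698 * 87026 = 29591.2423
NSP = 33598.3184


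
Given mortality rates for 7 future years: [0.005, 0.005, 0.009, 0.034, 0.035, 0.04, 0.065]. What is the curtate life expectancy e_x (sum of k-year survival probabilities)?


e_x = sum_{k=1}^{n} k_p_x
k_p_x values:
  1_p_x = 0.995
  2_p_x = 0.990025
  3_p_x = 0.981115
  4_p_x = 0.947757
  5_p_x = 0.914585
  6_p_x = 0.878002
  7_p_x = 0.820932
e_x = 6.5274


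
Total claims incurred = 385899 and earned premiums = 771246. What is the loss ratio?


Loss ratio = claims / premiums
= 385899 / 771246
= 0.5004


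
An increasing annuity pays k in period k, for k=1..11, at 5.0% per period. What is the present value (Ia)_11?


(Ia)_n = sum_{k=1}^{n} k * v^k, v = 1/(1+i)
v = 0.952381
Sum computed term by term:
(Ia)_11 = 45.8053


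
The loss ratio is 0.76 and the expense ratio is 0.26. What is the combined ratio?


Combined ratio = loss ratio + expense ratio
= 0.76 + 0.26
= 1.02


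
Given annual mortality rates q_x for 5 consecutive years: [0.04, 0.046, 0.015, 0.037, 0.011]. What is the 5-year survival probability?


p_k = 1 - q_k for each year
Survival = product of (1 - q_k)
= 0.96 * 0.954 * 0.985 * 0.963 * 0.989
= 0.8592


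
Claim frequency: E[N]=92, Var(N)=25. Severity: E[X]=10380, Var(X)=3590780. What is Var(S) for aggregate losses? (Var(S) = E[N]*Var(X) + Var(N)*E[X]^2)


Var(S) = E[N]*Var(X) + Var(N)*E[X]^2
= 92*3590780 + 25*10380^2
= 330351760 + 2693610000
= 3.0240e+09


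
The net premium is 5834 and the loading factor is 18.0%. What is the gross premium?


Gross = net * (1 + loading)
= 5834 * (1 + 0.18)
= 5834 * 1.18
= 6884.12


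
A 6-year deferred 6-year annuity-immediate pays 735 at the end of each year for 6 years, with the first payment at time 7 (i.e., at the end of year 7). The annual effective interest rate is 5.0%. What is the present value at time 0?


PV at time 6 of the 6-year annuity-immediate:
a_n = 735 * (1-(1+0.05)^(-6))/0.05 = 3730.6337
Discount back 6 years to time 0:
PV = 3730.6337 * (1+0.05)^(-6)
= 3730.6337 * 0.746215
= 2783.8563


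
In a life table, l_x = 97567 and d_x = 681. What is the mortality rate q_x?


q_x = d_x / l_x
= 681 / 97567
= 0.007


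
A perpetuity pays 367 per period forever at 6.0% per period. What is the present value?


PV = PMT / i
= 367 / 0.06
= 6116.6667


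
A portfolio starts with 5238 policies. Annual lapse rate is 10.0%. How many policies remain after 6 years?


remaining = initial * (1 - lapse)^years
= 5238 * (1 - 0.1)^6
= 5238 * 0.531441
= 2783.688


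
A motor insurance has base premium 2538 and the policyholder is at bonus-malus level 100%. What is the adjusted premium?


adjusted = base * BM_level / 100
= 2538 * 100 / 100
= 2538 * 1.0
= 2538.0


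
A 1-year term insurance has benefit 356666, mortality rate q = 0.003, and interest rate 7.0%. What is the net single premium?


NSP = benefit * q * v
v = 1/(1+i) = 0.934579
NSP = 356666 * 0.003 * 0.934579
= 999.9981


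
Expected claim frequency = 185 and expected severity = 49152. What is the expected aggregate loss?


E[S] = E[N] * E[X]
= 185 * 49152
= 9.0931e+06


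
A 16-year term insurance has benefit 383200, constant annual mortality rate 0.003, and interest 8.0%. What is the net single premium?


NSP = benefit * sum_{k=0}^{n-1} k_p_x * q * v^(k+1)
With constant q=0.003, v=0.925926
Sum = 0.026089
NSP = 383200 * 0.026089
= 9997.4951


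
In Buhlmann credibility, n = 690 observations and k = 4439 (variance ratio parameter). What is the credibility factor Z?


Z = n / (n + k)
= 690 / (690 + 4439)
= 690 / 5129
= 0.1345


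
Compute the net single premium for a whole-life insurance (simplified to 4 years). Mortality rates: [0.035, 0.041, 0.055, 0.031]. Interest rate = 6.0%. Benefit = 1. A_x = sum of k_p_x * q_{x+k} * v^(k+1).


v = 0.943396
Year 0: k_p_x=1.0, q=0.035, term=0.033019
Year 1: k_p_x=0.965, q=0.041, term=0.035213
Year 2: k_p_x=0.925435, q=0.055, term=0.042736
Year 3: k_p_x=0.874536, q=0.031, term=0.021474
A_x = 0.1324


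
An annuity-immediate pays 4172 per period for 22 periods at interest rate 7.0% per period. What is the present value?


PV = PMT * (1 - (1+i)^(-n)) / i
= 4172 * (1 - (1+0.07)^(-22)) / 0.07
= 4172 * (1 - 0.225713) / 0.07
= 4172 * 11.06124
= 46147.4954


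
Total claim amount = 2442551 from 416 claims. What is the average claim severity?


severity = total / number
= 2442551 / 416
= 5871.5168


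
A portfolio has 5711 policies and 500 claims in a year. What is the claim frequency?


frequency = claims / policies
= 500 / 5711
= 0.0876


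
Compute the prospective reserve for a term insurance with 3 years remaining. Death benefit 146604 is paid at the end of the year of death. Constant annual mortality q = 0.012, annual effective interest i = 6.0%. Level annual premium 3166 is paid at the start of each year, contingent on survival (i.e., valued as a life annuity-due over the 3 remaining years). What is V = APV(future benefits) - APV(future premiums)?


v = 1/(1+i) = 0.943396
APV(future benefits) per unit = sum_{k=0}^{2} k_p_x * q * v^(k+1) = 0.031708
APV(future benefits) = 146604 * 0.031708 = 4648.4646
Life annuity-due factor ä_{x:3} = sum_{k=0}^{2} k_p_x * v^k = 2.80084
APV(future premiums) = 3166 * 2.80084 = 8867.4599
V = 4648.4646 - 8867.4599
= -4218.9954


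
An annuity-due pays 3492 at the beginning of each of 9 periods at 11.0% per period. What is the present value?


PV_due = PMT * (1-(1+i)^(-n))/i * (1+i)
PV_immediate = 19335.37
PV_due = 19335.37 * 1.11
= 21462.2607


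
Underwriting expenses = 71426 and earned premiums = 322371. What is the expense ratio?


Expense ratio = expenses / premiums
= 71426 / 322371
= 0.2216


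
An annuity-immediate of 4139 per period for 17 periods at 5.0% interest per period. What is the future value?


FV = PMT * ((1+i)^n - 1) / i
= 4139 * ((1.05)^17 - 1) / 0.05
= 4139 * (2.292018 - 1) / 0.05
= 106953.2763


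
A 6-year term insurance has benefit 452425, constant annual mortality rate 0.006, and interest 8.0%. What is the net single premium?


NSP = benefit * sum_{k=0}^{n-1} k_p_x * q * v^(k+1)
With constant q=0.006, v=0.925926
Sum = 0.027361
NSP = 452425 * 0.027361
= 12378.9445


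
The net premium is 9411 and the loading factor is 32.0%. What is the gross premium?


Gross = net * (1 + loading)
= 9411 * (1 + 0.32)
= 9411 * 1.32
= 12422.52


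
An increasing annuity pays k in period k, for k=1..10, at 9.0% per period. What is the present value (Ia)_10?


(Ia)_n = sum_{k=1}^{n} k * v^k, v = 1/(1+i)
v = 0.917431
Sum computed term by term:
(Ia)_10 = 30.7904


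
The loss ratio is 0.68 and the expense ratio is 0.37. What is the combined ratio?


Combined ratio = loss ratio + expense ratio
= 0.68 + 0.37
= 1.05


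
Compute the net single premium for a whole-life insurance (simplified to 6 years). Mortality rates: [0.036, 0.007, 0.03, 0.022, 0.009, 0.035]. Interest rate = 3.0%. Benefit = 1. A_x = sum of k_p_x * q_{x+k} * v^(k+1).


v = 0.970874
Year 0: k_p_x=1.0, q=0.036, term=0.034951
Year 1: k_p_x=0.964, q=0.007, term=0.006361
Year 2: k_p_x=0.957252, q=0.03, term=0.026281
Year 3: k_p_x=0.928534, q=0.022, term=0.01815
Year 4: k_p_x=0.908107, q=0.009, term=0.00705
Year 5: k_p_x=0.899934, q=0.035, term=0.026379
A_x = 0.1192


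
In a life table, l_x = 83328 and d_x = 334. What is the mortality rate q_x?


q_x = d_x / l_x
= 334 / 83328
= 0.004


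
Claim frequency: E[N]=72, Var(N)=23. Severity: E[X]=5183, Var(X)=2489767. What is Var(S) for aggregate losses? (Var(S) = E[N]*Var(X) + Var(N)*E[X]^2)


Var(S) = E[N]*Var(X) + Var(N)*E[X]^2
= 72*2489767 + 23*5183^2
= 179263224 + 617860247
= 7.9712e+08


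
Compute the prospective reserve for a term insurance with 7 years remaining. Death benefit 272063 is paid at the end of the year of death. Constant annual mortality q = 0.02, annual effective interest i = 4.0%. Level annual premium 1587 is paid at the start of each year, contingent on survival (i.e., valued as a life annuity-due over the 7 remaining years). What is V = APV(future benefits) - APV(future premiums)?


v = 1/(1+i) = 0.961538
APV(future benefits) per unit = sum_{k=0}^{6} k_p_x * q * v^(k+1) = 0.113432
APV(future benefits) = 272063 * 0.113432 = 30860.6451
Life annuity-due factor ä_{x:7} = sum_{k=0}^{6} k_p_x * v^k = 5.898463
APV(future premiums) = 1587 * 5.898463 = 9360.8608
V = 30860.6451 - 9360.8608
= 21499.7843


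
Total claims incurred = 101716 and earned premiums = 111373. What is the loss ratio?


Loss ratio = claims / premiums
= 101716 / 111373
= 0.9133


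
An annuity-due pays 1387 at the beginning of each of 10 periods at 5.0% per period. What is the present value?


PV_due = PMT * (1-(1+i)^(-n))/i * (1+i)
PV_immediate = 10710.0463
PV_due = 10710.0463 * 1.05
= 11245.5487


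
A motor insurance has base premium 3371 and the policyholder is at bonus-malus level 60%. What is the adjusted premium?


adjusted = base * BM_level / 100
= 3371 * 60 / 100
= 3371 * 0.6
= 2022.6


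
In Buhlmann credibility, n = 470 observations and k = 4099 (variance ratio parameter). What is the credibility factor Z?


Z = n / (n + k)
= 470 / (470 + 4099)
= 470 / 4569
= 0.1029


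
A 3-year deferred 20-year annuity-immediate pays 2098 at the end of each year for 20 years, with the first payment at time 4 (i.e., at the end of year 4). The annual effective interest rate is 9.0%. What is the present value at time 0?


PV at time 3 of the 20-year annuity-immediate:
a_n = 2098 * (1-(1+0.09)^(-20))/0.09 = 19151.6888
Discount back 3 years to time 0:
PV = 19151.6888 * (1+0.09)^(-3)
= 19151.6888 * 0.772183
= 14788.6177


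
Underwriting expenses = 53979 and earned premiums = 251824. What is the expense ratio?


Expense ratio = expenses / premiums
= 53979 / 251824
= 0.2144


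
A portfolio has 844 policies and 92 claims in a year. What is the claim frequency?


frequency = claims / policies
= 92 / 844
= 0.109


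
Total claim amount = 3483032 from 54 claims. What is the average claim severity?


severity = total / number
= 3483032 / 54
= 64500.5926


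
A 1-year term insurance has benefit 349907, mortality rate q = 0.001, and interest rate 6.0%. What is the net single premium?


NSP = benefit * q * v
v = 1/(1+i) = 0.943396
NSP = 349907 * 0.001 * 0.943396
= 330.1009


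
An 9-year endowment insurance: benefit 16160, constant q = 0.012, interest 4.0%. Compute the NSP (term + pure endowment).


Term component = 1378.8853
Pure endowment = 9_p_x * v^9 * benefit = 0.897041 * 0.702587 * 16160 = 10184.8305
NSP = 11563.7157


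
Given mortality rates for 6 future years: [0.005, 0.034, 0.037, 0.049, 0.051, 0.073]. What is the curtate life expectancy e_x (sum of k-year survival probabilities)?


e_x = sum_{k=1}^{n} k_p_x
k_p_x values:
  1_p_x = 0.995
  2_p_x = 0.96117
  3_p_x = 0.925607
  4_p_x = 0.880252
  5_p_x = 0.835359
  6_p_x = 0.774378
e_x = 5.3718


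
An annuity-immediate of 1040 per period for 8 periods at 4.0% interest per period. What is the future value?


FV = PMT * ((1+i)^n - 1) / i
= 1040 * ((1.04)^8 - 1) / 0.04
= 1040 * (1.368569 - 1) / 0.04
= 9582.7953


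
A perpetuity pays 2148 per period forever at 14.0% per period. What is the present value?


PV = PMT / i
= 2148 / 0.14
= 15342.8571


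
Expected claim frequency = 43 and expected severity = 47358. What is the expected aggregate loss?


E[S] = E[N] * E[X]
= 43 * 47358
= 2.0364e+06
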